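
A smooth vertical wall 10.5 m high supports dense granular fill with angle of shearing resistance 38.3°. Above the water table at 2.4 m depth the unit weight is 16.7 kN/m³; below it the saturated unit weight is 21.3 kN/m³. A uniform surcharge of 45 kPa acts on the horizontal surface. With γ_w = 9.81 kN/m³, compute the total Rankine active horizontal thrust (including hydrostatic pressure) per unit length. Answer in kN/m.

K_a = tan²(45° − φ/2) = 0.2347.
γ' = 21.3 − 9.81 = 11.49 kN/m³. h₂ = H − d_w = 8.1 m.
σ'_h: at surface K_a·q = 10.56; at WT K_a(q+γd_w) = 19.97; at base K_a(q+γd_w+γ'h₂) = 41.82 kPa.
P₁ = ½(10.56+19.97)×2.4 = 36.64; P₂ = ½(19.97+41.82)×8.1 = 250.2; P_w = ½γ_w h₂² = 321.8.
Total = 36.64+250.2+321.8 = 608.7 kN/m.

609 kN/m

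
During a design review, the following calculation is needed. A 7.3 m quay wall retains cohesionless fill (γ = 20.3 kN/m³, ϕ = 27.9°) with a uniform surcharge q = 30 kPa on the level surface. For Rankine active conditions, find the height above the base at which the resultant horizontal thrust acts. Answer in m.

2.78 m

K_a = 0.3625.
Triangular part P₁ = ½K_aγH² = 196.1 at H/3 = 2.433 m; rectangular part P₂ = K_a q H = 79.38 at H/2 = 3.650 m.
ȳ = (P₁·2.433 + P₂·3.650)/(P₁+P₂) = 2.784 m.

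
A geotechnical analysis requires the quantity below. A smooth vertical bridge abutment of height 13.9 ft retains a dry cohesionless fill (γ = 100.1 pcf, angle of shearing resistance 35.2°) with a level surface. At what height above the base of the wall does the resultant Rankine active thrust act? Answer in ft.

K_a = 0.2687.
The pressure distribution is triangular, so the resultant acts at H/3 above the base = 13.9/3 = 4.633 ft.

4.63 ft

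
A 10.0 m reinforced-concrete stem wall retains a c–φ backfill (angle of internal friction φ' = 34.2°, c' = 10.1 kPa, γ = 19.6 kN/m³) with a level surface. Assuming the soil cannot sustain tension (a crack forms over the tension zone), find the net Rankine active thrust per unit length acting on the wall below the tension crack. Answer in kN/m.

K_a = 0.2803; √K_a = 0.5295.
Tension-crack depth z_c = 2c/(γ√K_a) = 2×10.1/(19.6×0.5295) = 1.946 m.
σ_a at base = K_a γ H − 2c√K_a = 0.2803×19.6×10.0 − 2×10.1×0.5295 = 44.25 kPa.
P_a = ½ × 44.25 × (H − z_c) = 0.5×44.25×8.054 = 178.2 kN/m.

178 kN/m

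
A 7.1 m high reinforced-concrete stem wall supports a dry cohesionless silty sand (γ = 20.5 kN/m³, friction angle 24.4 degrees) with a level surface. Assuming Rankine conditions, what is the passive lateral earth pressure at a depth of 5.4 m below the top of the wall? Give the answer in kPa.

267 kPa

K_p = (1 + sin φ)/(1 − sin φ) = 2.408.
σ_h = K_p γ z = 2.408 × 20.5 × 5.4 = 266.5 kPa.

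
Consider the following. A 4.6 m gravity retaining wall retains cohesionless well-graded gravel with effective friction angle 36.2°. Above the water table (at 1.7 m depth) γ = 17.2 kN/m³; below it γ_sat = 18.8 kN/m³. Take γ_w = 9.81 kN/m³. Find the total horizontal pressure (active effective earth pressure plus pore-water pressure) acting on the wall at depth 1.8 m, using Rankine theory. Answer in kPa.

K_a = (1 − sin φ)/(1 + sin φ) = 0.2574.
γ' = 18.8 − 9.81 = 8.990 kN/m³.
Effective vertical stress at 1.8 m: σ'_v = 17.2×1.7 + 8.990×0.100 = 30.14 kPa.
σ'_h = K_a σ'_v = 0.2574 × 30.14 = 7.757 kPa; u = γ_w × 0.100 = 0.9810 kPa.
Total σ_h = 7.757 + 0.9810 = 8.738 kPa.

8.74 kPa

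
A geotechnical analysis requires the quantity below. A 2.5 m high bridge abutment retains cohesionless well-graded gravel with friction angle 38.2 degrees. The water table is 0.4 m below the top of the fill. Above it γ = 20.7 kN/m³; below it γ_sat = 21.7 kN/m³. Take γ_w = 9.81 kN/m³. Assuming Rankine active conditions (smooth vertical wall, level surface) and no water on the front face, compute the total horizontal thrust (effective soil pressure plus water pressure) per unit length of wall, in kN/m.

32.3 kN/m

K_a = tan²(45° − φ/2) = 0.2358.
γ' = 21.7 − 9.81 = 11.89 kN/m³. Depth below WT = 2.1 m.
σ'_h at WT = K_a γ d_w = 1.952 kPa; at base = 1.952 + K_a γ' × 2.1 = 7.840 kPa.
P₁ (0–0.4 m) = ½×1.952×0.4 = 0.3905. P₂ (0.4–2.5 m) = ½(1.952+7.840)×2.1 = 10.28.
P_w = ½ γ_w h₂² = 0.5×9.81×2.1² = 21.63. Total = 0.3905+10.28+21.63 = 32.30 kN/m.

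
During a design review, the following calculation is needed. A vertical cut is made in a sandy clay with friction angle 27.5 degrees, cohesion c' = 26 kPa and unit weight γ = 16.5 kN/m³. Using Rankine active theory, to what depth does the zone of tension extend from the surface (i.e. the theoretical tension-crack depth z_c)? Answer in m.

5.19 m

K_a = tan²(45° − 27.5°/2) = 0.3682; √K_a = 0.6068.
The active pressure is zero where K_a γ z = 2c√K_a, so z_c = 2c/(γ√K_a) = 2×26/(16.5×0.6068) = 5.194 m.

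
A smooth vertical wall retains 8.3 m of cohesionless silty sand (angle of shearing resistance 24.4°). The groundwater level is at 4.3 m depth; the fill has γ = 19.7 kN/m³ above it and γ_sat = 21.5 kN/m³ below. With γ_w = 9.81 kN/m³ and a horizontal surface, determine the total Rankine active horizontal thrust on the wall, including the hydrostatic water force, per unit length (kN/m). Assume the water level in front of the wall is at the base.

334 kN/m

K_a = tan²(45° − φ/2) = 0.4153.
γ' = 21.5 − 9.81 = 11.69 kN/m³. Depth below WT = 4.0 m.
σ'_h at WT = K_a γ d_w = 35.18 kPa; at base = 35.18 + K_a γ' × 4.0 = 54.60 kPa.
P₁ (0–4.3 m) = ½×35.18×4.3 = 75.64. P₂ (4.3–8.3 m) = ½(35.18+54.60)×4.0 = 179.6.
P_w = ½ γ_w h₂² = 0.5×9.81×4.0² = 78.48. Total = 75.64+179.6+78.48 = 333.7 kN/m.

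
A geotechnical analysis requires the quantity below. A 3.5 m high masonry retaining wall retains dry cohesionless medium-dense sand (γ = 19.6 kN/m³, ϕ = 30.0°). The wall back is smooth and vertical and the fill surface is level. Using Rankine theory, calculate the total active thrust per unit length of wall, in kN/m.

40.0 kN/m

K_a = tan²(45° − φ/2) = 0.3333.
P_a = ½ K_a γ H² = 0.5 × 0.3333 × 19.6 × 3.5² = 40.02 kN/m.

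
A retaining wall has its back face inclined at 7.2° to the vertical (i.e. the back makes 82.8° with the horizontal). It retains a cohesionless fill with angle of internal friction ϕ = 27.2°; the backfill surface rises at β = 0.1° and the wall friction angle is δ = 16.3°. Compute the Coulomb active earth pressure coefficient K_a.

K_a = sin²(α+φ) / [sin²α · sin(α−δ) · (1 + √{sin(φ+δ)sin(φ−β) / (sin(α−δ)sin(α+β))})²].
With α = 82.8°, φ = 27.2°, δ = 16.3°, β = 0.1°: K_a = 0.3884.

0.388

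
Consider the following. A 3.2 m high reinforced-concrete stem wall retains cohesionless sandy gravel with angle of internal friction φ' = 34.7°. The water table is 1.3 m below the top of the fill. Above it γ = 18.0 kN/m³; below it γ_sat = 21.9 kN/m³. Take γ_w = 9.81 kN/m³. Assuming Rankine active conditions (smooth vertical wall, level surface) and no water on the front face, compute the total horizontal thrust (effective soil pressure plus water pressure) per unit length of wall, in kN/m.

40.1 kN/m

K_a = tan²(45° − φ/2) = 0.2745.
γ' = 21.9 − 9.81 = 12.09 kN/m³. Depth below WT = 1.9 m.
σ'_h at WT = K_a γ d_w = 6.423 kPa; at base = 6.423 + K_a γ' × 1.9 = 12.73 kPa.
P₁ (0–1.3 m) = ½×6.423×1.3 = 4.175. P₂ (1.3–3.2 m) = ½(6.423+12.73)×1.9 = 18.19.
P_w = ½ γ_w h₂² = 0.5×9.81×1.9² = 17.71. Total = 4.175+18.19+17.71 = 40.07 kN/m.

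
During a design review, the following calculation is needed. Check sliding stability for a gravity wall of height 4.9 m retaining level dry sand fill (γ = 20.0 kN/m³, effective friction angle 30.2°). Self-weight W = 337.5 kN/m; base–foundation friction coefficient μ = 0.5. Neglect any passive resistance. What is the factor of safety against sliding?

K_a = tan²(45° − 30.2°/2) = 0.3307.
P_a = ½K_aγH² = 0.5×0.3307×20.0×4.9² = 79.39 kN/m, acting at H/3 = 1.633 m above the base.
FS_sliding = μW / P_a = 0.5×337.5 / 79.39 = 2.126.

2.13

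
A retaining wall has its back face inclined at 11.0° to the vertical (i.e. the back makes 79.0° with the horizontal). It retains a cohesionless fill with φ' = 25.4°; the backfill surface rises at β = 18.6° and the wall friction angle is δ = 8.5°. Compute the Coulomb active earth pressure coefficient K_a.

0.645

K_a = sin²(α+φ) / [sin²α · sin(α−δ) · (1 + √{sin(φ+δ)sin(φ−β) / (sin(α−δ)sin(α+β))})²].
With α = 79.0°, φ = 25.4°, δ = 8.5°, β = 18.6°: K_a = 0.6446.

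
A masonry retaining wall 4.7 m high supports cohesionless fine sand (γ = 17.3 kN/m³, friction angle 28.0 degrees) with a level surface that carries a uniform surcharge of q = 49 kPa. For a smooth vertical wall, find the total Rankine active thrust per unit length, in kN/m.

K_a = tan²(45° − φ/2) = 0.3610.
Soil triangle: ½ K_a γ H² = 0.5×0.3610×17.3×4.7² = 68.99 kN/m.
Surcharge rectangle: K_a q H = 0.3610×49×4.7 = 83.15 kN/m.
Total = 68.99 + 83.15 = 152.1 kN/m.

152 kN/m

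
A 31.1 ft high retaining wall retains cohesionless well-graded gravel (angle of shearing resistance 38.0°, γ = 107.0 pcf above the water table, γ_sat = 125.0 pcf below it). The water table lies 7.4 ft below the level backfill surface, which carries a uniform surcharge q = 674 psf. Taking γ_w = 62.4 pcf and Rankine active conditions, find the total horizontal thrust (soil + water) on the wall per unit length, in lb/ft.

K_a = tan²(45° − φ/2) = 0.2379.
γ' = 125.0 − 62.4 = 62.60 pcf. h₂ = H − d_w = 23.7 ft.
σ'_h: at surface K_a·q = 160.3; at WT K_a(q+γd_w) = 348.7; at base K_a(q+γd_w+γ'h₂) = 701.6 psf.
P₁ = ½(160.3+348.7)×7.4 = 1883; P₂ = ½(348.7+701.6)×23.7 = 12450; P_w = ½γ_w h₂² = 17520.
Total = 1883+12450+17520 = 31850 lb/ft.

31900 lb/ft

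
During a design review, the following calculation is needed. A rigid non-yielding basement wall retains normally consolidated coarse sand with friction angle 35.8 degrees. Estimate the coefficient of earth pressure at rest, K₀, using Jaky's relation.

K₀ = 1 − sin φ' = 1 − sin 35.8° = 0.4150.

0.415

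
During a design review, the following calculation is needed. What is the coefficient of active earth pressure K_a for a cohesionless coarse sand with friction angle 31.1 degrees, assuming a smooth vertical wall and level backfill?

K_a = (1 − sin φ)/(1 + sin φ) = (1 − sin 31.1°)/(1 + sin 31.1°) = 0.3188.

0.319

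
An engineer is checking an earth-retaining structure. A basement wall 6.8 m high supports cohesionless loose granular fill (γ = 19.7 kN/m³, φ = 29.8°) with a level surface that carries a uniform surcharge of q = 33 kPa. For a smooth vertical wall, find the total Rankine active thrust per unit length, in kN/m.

228 kN/m

K_a = tan²(45° − φ/2) = 0.3360.
Soil triangle: ½ K_a γ H² = 0.5×0.3360×19.7×6.8² = 153.0 kN/m.
Surcharge rectangle: K_a q H = 0.3360×33×6.8 = 75.40 kN/m.
Total = 153.0 + 75.40 = 228.5 kN/m.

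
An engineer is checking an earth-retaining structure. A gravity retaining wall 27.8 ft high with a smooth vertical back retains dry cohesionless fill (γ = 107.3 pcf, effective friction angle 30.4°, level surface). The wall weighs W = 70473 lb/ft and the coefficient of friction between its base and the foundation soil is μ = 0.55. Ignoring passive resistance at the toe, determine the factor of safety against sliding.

K_a = tan²(45° − 30.4°/2) = 0.3280.
P_a = ½K_aγH² = 0.5×0.3280×107.3×27.8² = 13600 lb/ft, acting at H/3 = 9.267 ft above the base.
FS_sliding = μW / P_a = 0.55×70473 / 13600 = 2.850.

2.85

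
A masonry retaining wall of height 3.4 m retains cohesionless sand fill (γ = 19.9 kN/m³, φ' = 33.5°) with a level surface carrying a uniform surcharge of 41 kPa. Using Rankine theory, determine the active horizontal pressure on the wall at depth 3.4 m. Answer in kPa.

31.4 kPa

K_a = (1 − sin φ)/(1 + sin φ) = 0.2887.
σ_v = γz + q = 19.9 × 3.4 + 41 = 108.7 kPa.
σ_h = K_a σ_v = 0.2887 × 108.7 = 31.37 kPa.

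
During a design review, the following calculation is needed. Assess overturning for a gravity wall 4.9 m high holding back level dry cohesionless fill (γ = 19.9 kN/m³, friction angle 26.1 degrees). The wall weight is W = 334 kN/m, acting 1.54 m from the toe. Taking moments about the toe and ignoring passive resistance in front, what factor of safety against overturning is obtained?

3.39

K_a = tan²(45° − 26.1°/2) = 0.3889.
P_a = ½K_aγH² = 0.5×0.3889×19.9×4.9² = 92.92 kN/m, acting at H/3 = 1.633 m above the base.
Overturning moment M_o = P_a × H/3 = 92.92 × 1.633 = 151.8.
Resisting moment M_r = W × 1.54 = 334 × 1.54 = 514.4.
FS_overturning = M_r/M_o = 514.4/151.8 = 3.389.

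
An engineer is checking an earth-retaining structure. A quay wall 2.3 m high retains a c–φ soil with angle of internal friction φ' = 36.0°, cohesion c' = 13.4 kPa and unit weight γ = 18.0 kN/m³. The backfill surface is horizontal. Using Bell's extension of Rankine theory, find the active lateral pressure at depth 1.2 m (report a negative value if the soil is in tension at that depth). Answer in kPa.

K_a = (1 − sin φ)/(1 + sin φ) = 0.2596.
σ_a = K_a γ z − 2c√K_a = 0.2596×18.0×1.2 − 2×13.4×0.5095 = -8.048 kPa.

-8.05 kPa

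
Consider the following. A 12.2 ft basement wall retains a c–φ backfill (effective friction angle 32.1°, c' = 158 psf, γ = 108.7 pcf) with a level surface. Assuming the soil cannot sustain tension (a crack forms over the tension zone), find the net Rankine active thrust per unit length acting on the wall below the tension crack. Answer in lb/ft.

K_a = 0.3060; √K_a = 0.5532.
Tension-crack depth z_c = 2c/(γ√K_a) = 2×158/(108.7×0.5532) = 5.255 ft.
σ_a at base = K_a γ H − 2c√K_a = 0.3060×108.7×12.2 − 2×158×0.5532 = 231.0 psf.
P_a = ½ × 231.0 × (H − z_c) = 0.5×231.0×6.945 = 802.1 lb/ft.

802 lb/ft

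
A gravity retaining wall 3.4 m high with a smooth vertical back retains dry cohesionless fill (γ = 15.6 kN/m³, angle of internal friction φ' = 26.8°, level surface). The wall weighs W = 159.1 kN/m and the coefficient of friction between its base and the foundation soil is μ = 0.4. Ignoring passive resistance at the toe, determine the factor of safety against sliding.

1.86

K_a = tan²(45° − 26.8°/2) = 0.3785.
P_a = ½K_aγH² = 0.5×0.3785×15.6×3.4² = 34.13 kN/m, acting at H/3 = 1.133 m above the base.
FS_sliding = μW / P_a = 0.4×159.1 / 34.13 = 1.865.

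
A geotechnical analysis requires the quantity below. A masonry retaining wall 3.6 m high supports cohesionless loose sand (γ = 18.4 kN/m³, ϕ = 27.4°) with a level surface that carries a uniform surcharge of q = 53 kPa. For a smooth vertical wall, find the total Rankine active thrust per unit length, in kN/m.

115 kN/m

K_a = tan²(45° − φ/2) = 0.3697.
Soil triangle: ½ K_a γ H² = 0.5×0.3697×18.4×3.6² = 44.08 kN/m.
Surcharge rectangle: K_a q H = 0.3697×53×3.6 = 70.53 kN/m.
Total = 44.08 + 70.53 = 114.6 kN/m.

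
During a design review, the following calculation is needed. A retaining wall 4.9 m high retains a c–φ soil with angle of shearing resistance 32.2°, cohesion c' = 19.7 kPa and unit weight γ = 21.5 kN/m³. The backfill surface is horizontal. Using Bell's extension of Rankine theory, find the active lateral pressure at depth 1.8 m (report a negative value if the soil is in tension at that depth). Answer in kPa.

-9.96 kPa

K_a = (1 − sin φ)/(1 + sin φ) = 0.3047.
σ_a = K_a γ z − 2c√K_a = 0.3047×21.5×1.8 − 2×19.7×0.5520 = -9.957 kPa.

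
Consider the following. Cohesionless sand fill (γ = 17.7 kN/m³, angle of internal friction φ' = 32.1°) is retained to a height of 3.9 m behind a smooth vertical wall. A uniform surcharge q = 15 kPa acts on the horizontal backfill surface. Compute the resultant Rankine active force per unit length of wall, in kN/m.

K_a = tan²(45° − φ/2) = 0.3060.
Soil triangle: ½ K_a γ H² = 0.5×0.3060×17.7×3.9² = 41.19 kN/m.
Surcharge rectangle: K_a q H = 0.3060×15×3.9 = 17.90 kN/m.
Total = 41.19 + 17.90 = 59.09 kN/m.

59.1 kN/m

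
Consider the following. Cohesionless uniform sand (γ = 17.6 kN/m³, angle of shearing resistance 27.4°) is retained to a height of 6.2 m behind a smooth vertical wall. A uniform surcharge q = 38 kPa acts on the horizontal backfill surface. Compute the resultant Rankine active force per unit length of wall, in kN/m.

K_a = tan²(45° − φ/2) = 0.3697.
Soil triangle: ½ K_a γ H² = 0.5×0.3697×17.6×6.2² = 125.1 kN/m.
Surcharge rectangle: K_a q H = 0.3697×38×6.2 = 87.10 kN/m.
Total = 125.1 + 87.10 = 212.1 kN/m.

212 kN/m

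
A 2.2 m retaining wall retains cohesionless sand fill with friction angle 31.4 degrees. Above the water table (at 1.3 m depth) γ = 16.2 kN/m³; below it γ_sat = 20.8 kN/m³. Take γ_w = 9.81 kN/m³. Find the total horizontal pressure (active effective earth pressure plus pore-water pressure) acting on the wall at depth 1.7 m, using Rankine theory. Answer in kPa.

11.9 kPa

K_a = (1 − sin φ)/(1 + sin φ) = 0.3149.
γ' = 20.8 − 9.81 = 10.99 kN/m³.
Effective vertical stress at 1.7 m: σ'_v = 16.2×1.3 + 10.99×0.400 = 25.46 kPa.
σ'_h = K_a σ'_v = 0.3149 × 25.46 = 8.017 kPa; u = γ_w × 0.400 = 3.924 kPa.
Total σ_h = 8.017 + 3.924 = 11.94 kPa.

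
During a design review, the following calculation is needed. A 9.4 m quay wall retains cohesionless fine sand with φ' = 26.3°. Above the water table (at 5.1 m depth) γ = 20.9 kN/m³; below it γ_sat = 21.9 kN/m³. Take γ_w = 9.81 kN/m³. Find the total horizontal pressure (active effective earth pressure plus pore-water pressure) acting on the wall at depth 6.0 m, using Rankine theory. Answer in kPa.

54.2 kPa

K_a = (1 − sin φ)/(1 + sin φ) = 0.3859.
γ' = 21.9 − 9.81 = 12.09 kN/m³.
Effective vertical stress at 6.0 m: σ'_v = 20.9×5.1 + 12.09×0.900 = 117.5 kPa.
σ'_h = K_a σ'_v = 0.3859 × 117.5 = 45.34 kPa; u = γ_w × 0.900 = 8.829 kPa.
Total σ_h = 45.34 + 8.829 = 54.16 kPa.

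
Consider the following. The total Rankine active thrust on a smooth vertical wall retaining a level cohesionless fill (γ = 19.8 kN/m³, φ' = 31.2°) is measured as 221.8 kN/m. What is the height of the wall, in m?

8.40 m

K_a = 0.3175. P_a = ½ K_a γ H² ⇒ H = √(2P_a/(K_a γ)).
H = √(2×221.8/(0.3175×19.8)) = 8.400 m.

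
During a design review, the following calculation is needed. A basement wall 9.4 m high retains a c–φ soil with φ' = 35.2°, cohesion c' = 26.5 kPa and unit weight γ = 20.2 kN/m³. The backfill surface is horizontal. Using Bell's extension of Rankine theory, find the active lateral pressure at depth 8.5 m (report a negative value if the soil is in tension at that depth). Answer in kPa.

18.7 kPa

K_a = (1 − sin φ)/(1 + sin φ) = 0.2687.
σ_a = K_a γ z − 2c√K_a = 0.2687×20.2×8.5 − 2×26.5×0.5184 = 18.66 kPa.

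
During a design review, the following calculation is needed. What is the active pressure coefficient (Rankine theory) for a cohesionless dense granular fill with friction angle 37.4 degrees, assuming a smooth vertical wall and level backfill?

K_a = (1 − sin φ)/(1 + sin φ) = (1 − sin 37.4°)/(1 + sin 37.4°) = 0.2443.

0.244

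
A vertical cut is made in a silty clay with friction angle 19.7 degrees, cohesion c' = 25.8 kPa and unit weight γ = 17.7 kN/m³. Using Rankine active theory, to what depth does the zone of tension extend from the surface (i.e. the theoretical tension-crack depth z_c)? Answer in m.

K_a = tan²(45° − 19.7°/2) = 0.4958; √K_a = 0.7041.
The active pressure is zero where K_a γ z = 2c√K_a, so z_c = 2c/(γ√K_a) = 2×25.8/(17.7×0.7041) = 4.140 m.

4.14 m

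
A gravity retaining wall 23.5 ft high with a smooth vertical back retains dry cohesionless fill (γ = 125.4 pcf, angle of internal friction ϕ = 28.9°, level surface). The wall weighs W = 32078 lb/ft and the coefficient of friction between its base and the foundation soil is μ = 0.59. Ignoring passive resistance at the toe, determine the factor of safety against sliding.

1.57

K_a = tan²(45° − 28.9°/2) = 0.3484.
P_a = ½K_aγH² = 0.5×0.3484×125.4×23.5² = 12060 lb/ft, acting at H/3 = 7.833 ft above the base.
FS_sliding = μW / P_a = 0.59×32078 / 12060 = 1.569.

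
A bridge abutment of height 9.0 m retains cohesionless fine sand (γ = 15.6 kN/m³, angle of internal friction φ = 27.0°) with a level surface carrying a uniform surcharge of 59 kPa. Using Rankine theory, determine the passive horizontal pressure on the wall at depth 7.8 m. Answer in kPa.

481 kPa

K_p = (1 + sin φ)/(1 − sin φ) = 2.663.
σ_v = γz + q = 15.6 × 7.8 + 59 = 180.7 kPa.
σ_h = K_p σ_v = 2.663 × 180.7 = 481.1 kPa.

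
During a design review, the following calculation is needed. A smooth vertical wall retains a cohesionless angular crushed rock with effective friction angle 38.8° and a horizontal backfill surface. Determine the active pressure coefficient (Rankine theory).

0.230

K_a = tan²(45° − φ/2) = tan²(25.60°) = 0.2296.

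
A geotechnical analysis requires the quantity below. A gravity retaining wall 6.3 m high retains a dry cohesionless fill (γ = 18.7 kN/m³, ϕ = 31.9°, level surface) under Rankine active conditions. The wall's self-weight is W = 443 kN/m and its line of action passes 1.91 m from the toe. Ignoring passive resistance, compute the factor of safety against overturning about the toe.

3.52

K_a = tan²(45° − 31.9°/2) = 0.3085.
P_a = ½K_aγH² = 0.5×0.3085×18.7×6.3² = 114.5 kN/m, acting at H/3 = 2.100 m above the base.
Overturning moment M_o = P_a × H/3 = 114.5 × 2.100 = 240.4.
Resisting moment M_r = W × 1.91 = 443 × 1.91 = 846.1.
FS_overturning = M_r/M_o = 846.1/240.4 = 3.519.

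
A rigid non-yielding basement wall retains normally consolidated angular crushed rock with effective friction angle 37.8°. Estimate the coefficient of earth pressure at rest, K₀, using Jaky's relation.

K₀ = 1 − sin φ' = 1 − sin 37.8° = 0.3871.

0.387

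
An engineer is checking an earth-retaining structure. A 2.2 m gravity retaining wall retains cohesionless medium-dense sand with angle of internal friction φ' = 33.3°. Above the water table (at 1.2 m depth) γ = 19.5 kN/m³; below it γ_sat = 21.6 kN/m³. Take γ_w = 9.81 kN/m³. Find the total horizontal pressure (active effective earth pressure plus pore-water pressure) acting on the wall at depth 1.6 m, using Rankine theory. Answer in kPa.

12.1 kPa

K_a = (1 − sin φ)/(1 + sin φ) = 0.2911.
γ' = 21.6 − 9.81 = 11.79 kN/m³.
Effective vertical stress at 1.6 m: σ'_v = 19.5×1.2 + 11.79×0.400 = 28.12 kPa.
σ'_h = K_a σ'_v = 0.2911 × 28.12 = 8.186 kPa; u = γ_w × 0.400 = 3.924 kPa.
Total σ_h = 8.186 + 3.924 = 12.11 kPa.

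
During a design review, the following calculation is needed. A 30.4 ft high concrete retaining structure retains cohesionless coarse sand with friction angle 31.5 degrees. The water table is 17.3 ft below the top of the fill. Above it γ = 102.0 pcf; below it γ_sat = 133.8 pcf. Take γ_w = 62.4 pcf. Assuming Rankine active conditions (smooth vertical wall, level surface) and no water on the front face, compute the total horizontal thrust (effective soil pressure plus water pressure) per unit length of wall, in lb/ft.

K_a = tan²(45° − φ/2) = 0.3136.
γ' = 133.8 − 62.4 = 71.40 pcf. Depth below WT = 13.1 ft.
σ'_h at WT = K_a γ d_w = 553.4 psf; at base = 553.4 + K_a γ' × 13.1 = 846.8 psf.
P₁ (0–17.3 ft) = ½×553.4×17.3 = 4787. P₂ (17.3–30.4 ft) = ½(553.4+846.8)×13.1 = 9171.
P_w = ½ γ_w h₂² = 0.5×62.4×13.1² = 5354. Total = 4787+9171+5354 = 19310 lb/ft.

19300 lb/ft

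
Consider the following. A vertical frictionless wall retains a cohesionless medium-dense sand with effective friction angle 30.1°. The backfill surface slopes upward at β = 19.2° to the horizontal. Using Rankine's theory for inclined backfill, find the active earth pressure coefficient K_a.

0.404

K_a = cos β · (cos β − √(cos²β − cos²φ)) / (cos β + √(cos²β − cos²φ)).
cos β = 0.9444, cos φ = 0.8652, √(cos²β − cos²φ) = 0.3786.
K_a = 0.9444 × (0.9444 − 0.3786)/(0.9444 + 0.3786) = 0.4038.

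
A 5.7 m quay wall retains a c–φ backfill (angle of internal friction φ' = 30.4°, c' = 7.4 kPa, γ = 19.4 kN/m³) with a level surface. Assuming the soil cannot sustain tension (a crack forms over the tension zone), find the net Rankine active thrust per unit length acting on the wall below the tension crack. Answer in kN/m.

K_a = 0.3280; √K_a = 0.5727.
Tension-crack depth z_c = 2c/(γ√K_a) = 2×7.4/(19.4×0.5727) = 1.332 m.
σ_a at base = K_a γ H − 2c√K_a = 0.3280×19.4×5.7 − 2×7.4×0.5727 = 27.79 kPa.
P_a = ½ × 27.79 × (H − z_c) = 0.5×27.79×4.368 = 60.70 kN/m.

60.7 kN/m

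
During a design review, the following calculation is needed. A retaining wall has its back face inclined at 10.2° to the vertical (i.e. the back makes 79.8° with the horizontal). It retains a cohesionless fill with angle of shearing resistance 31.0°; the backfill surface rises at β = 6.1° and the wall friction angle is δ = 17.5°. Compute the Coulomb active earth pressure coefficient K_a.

K_a = sin²(α+φ) / [sin²α · sin(α−δ) · (1 + √{sin(φ+δ)sin(φ−β) / (sin(α−δ)sin(α+β))})²].
With α = 79.8°, φ = 31.0°, δ = 17.5°, β = 6.1°: K_a = 0.3993.

0.399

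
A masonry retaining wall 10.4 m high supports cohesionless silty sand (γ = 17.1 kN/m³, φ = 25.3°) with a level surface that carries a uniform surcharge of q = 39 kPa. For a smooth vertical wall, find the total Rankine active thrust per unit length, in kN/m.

K_a = tan²(45° − φ/2) = 0.4012.
Soil triangle: ½ K_a γ H² = 0.5×0.4012×17.1×10.4² = 371.0 kN/m.
Surcharge rectangle: K_a q H = 0.4012×39×10.4 = 162.7 kN/m.
Total = 371.0 + 162.7 = 533.7 kN/m.

534 kN/m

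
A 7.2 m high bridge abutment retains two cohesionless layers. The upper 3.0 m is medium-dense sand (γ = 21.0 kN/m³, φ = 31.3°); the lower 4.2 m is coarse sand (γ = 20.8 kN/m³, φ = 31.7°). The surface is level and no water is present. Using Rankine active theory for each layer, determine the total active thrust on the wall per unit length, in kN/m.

169 kN/m

K_a1 = tan²(45°−31.3°/2) = 0.3162; K_a2 = tan²(45°−31.7°/2) = 0.3111.
Layer 1: σ at base = K_a1 γ₁ h₁ = 19.92 kPa; P₁ = ½×19.92×3.0 = 29.88.
Layer 2: σ_v at top = γ₁h₁ = 63.00; σ_h top = K_a2×63.00 = 19.60; σ_h base = K_a2×(63.00+20.8×4.2) = 46.77.
P₂ = ½(19.60+46.77)×4.2 = 139.4. Total P_a = 29.88+139.4 = 169.3 kN/m.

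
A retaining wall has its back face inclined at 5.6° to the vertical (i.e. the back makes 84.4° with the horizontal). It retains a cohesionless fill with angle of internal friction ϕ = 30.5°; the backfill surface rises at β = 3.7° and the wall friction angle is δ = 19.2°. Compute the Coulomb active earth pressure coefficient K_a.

0.351

K_a = sin²(α+φ) / [sin²α · sin(α−δ) · (1 + √{sin(φ+δ)sin(φ−β) / (sin(α−δ)sin(α+β))})²].
With α = 84.4°, φ = 30.5°, δ = 19.2°, β = 3.7°: K_a = 0.3505.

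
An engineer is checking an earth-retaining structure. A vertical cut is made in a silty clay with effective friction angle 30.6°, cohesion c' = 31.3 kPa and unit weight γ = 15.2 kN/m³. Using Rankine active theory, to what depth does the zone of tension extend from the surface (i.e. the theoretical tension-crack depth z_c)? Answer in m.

7.22 m

K_a = tan²(45° − 30.6°/2) = 0.3253; √K_a = 0.5704.
The active pressure is zero where K_a γ z = 2c√K_a, so z_c = 2c/(γ√K_a) = 2×31.3/(15.2×0.5704) = 7.220 m.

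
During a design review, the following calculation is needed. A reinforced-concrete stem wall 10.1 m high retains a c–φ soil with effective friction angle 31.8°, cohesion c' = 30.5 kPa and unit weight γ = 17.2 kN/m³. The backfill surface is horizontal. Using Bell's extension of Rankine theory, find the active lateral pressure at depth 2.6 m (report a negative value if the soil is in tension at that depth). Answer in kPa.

-20.1 kPa

K_a = (1 − sin φ)/(1 + sin φ) = 0.3098.
σ_a = K_a γ z − 2c√K_a = 0.3098×17.2×2.6 − 2×30.5×0.5566 = -20.10 kPa.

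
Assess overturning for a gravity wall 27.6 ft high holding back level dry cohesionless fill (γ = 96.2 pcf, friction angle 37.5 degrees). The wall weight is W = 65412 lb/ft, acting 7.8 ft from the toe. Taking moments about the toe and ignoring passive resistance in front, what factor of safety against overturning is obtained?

6.22

K_a = tan²(45° − 37.5°/2) = 0.2432.
P_a = ½K_aγH² = 0.5×0.2432×96.2×27.6² = 8911 lb/ft, acting at H/3 = 9.200 ft above the base.
Overturning moment M_o = P_a × H/3 = 8911 × 9.200 = 81980.
Resisting moment M_r = W × 7.8 = 65412 × 7.8 = 510200.
FS_overturning = M_r/M_o = 510200/81980 = 6.224.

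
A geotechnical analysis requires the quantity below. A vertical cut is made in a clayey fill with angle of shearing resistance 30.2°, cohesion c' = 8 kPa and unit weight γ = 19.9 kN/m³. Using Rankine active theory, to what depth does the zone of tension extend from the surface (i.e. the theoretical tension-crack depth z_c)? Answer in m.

1.40 m

K_a = tan²(45° − 30.2°/2) = 0.3307; √K_a = 0.5750.
The active pressure is zero where K_a γ z = 2c√K_a, so z_c = 2c/(γ√K_a) = 2×8/(19.9×0.5750) = 1.398 m.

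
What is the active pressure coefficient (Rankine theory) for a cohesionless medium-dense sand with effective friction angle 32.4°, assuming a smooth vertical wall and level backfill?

0.302

K_a = (1 − sin φ)/(1 + sin φ) = (1 − sin 32.4°)/(1 + sin 32.4°) = 0.3022.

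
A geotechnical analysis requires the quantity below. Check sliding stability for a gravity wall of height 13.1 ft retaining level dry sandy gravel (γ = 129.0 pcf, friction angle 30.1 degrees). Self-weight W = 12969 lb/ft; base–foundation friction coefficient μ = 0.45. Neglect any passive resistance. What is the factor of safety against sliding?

K_a = tan²(45° − 30.1°/2) = 0.3320.
P_a = ½K_aγH² = 0.5×0.3320×129.0×13.1² = 3675 lb/ft, acting at H/3 = 4.367 ft above the base.
FS_sliding = μW / P_a = 0.45×12969 / 3675 = 1.588.

1.59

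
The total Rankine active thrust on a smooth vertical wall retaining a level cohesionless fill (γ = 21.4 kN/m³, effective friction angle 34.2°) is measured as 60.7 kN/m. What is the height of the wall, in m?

4.50 m

K_a = 0.2803. P_a = ½ K_a γ H² ⇒ H = √(2P_a/(K_a γ)).
H = √(2×60.7/(0.2803×21.4)) = 4.498 m.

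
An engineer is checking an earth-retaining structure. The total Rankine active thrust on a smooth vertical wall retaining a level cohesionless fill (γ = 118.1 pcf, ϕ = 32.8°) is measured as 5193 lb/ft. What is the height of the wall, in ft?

17.2 ft

K_a = 0.2973. P_a = ½ K_a γ H² ⇒ H = √(2P_a/(K_a γ)).
H = √(2×5193/(0.2973×118.1)) = 17.20 ft.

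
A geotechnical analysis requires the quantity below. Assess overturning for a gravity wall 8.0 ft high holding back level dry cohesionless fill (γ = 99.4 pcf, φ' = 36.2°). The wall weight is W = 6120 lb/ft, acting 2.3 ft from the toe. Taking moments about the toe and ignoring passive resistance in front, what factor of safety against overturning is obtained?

K_a = tan²(45° − 36.2°/2) = 0.2574.
P_a = ½K_aγH² = 0.5×0.2574×99.4×8.0² = 818.7 lb/ft, acting at H/3 = 2.667 ft above the base.
Overturning moment M_o = P_a × H/3 = 818.7 × 2.667 = 2183.
Resisting moment M_r = W × 2.3 = 6120 × 2.3 = 14080.
FS_overturning = M_r/M_o = 14080/2183 = 6.448.

6.45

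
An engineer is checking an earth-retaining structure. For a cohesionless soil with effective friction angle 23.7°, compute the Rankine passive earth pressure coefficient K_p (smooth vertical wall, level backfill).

2.34

K_p = (1 + sin φ)/(1 − sin φ) = tan²(45° + 23.7°/2) = 2.344.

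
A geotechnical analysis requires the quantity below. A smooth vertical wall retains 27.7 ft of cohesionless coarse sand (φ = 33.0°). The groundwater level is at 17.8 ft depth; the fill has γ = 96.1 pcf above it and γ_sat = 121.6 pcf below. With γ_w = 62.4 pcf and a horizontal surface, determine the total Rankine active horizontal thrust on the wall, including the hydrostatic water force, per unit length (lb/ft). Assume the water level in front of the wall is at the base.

13400 lb/ft

K_a = tan²(45° − φ/2) = 0.2948.
γ' = 121.6 − 62.4 = 59.20 pcf. Depth below WT = 9.9 ft.
σ'_h at WT = K_a γ d_w = 504.3 psf; at base = 504.3 + K_a γ' × 9.9 = 677.1 psf.
P₁ (0–17.8 ft) = ½×504.3×17.8 = 4488. P₂ (17.8–27.7 ft) = ½(504.3+677.1)×9.9 = 5848.
P_w = ½ γ_w h₂² = 0.5×62.4×9.9² = 3058. Total = 4488+5848+3058 = 13390 lb/ft.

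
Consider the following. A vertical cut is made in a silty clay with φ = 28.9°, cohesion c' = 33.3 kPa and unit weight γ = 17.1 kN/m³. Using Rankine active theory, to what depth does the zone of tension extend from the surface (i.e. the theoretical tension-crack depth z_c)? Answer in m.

6.60 m

K_a = tan²(45° − 28.9°/2) = 0.3484; √K_a = 0.5902.
The active pressure is zero where K_a γ z = 2c√K_a, so z_c = 2c/(γ√K_a) = 2×33.3/(17.1×0.5902) = 6.599 m.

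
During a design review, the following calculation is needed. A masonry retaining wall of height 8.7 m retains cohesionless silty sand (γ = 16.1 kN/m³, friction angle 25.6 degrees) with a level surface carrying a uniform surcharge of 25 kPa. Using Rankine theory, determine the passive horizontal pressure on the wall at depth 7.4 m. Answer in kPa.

K_p = (1 + sin φ)/(1 − sin φ) = 2.522.
σ_v = γz + q = 16.1 × 7.4 + 25 = 144.1 kPa.
σ_h = K_p σ_v = 2.522 × 144.1 = 363.5 kPa.

363 kPa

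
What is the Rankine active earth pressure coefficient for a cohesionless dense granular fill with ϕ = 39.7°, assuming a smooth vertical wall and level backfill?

K_a = (1 − sin φ)/(1 + sin φ) = (1 − sin 39.7°)/(1 + sin 39.7°) = 0.2204.

0.220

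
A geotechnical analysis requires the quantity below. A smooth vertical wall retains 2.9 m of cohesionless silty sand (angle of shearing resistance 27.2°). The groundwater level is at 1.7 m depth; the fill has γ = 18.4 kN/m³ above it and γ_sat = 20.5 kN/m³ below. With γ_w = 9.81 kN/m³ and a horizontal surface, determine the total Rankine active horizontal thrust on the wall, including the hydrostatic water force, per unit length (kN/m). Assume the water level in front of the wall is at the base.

33.8 kN/m

K_a = tan²(45° − φ/2) = 0.3726.
γ' = 20.5 − 9.81 = 10.69 kN/m³. Depth below WT = 1.2 m.
σ'_h at WT = K_a γ d_w = 11.65 kPa; at base = 11.65 + K_a γ' × 1.2 = 16.43 kPa.
P₁ (0–1.7 m) = ½×11.65×1.7 = 9.906. P₂ (1.7–2.9 m) = ½(11.65+16.43)×1.2 = 16.85.
P_w = ½ γ_w h₂² = 0.5×9.81×1.2² = 7.063. Total = 9.906+16.85+7.063 = 33.82 kN/m.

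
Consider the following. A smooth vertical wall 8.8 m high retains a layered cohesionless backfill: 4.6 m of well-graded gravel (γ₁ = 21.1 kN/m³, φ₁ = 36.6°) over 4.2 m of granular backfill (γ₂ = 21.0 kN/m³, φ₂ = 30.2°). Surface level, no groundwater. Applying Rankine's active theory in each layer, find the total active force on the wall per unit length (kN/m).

K_a1 = tan²(45°−36.6°/2) = 0.2530; K_a2 = tan²(45°−30.2°/2) = 0.3307.
Layer 1: σ at base = K_a1 γ₁ h₁ = 24.55 kPa; P₁ = ½×24.55×4.6 = 56.47.
Layer 2: σ_v at top = γ₁h₁ = 97.06; σ_h top = K_a2×97.06 = 32.09; σ_h base = K_a2×(97.06+21.0×4.2) = 61.26.
P₂ = ½(32.09+61.26)×4.2 = 196.0. Total P_a = 56.47+196.0 = 252.5 kN/m.

253 kN/m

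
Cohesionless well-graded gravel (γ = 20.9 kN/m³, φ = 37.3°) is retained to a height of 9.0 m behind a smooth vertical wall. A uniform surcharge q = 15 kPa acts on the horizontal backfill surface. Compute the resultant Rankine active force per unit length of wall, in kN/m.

241 kN/m

K_a = tan²(45° − φ/2) = 0.2453.
Soil triangle: ½ K_a γ H² = 0.5×0.2453×20.9×9.0² = 207.7 kN/m.
Surcharge rectangle: K_a q H = 0.2453×15×9.0 = 33.12 kN/m.
Total = 207.7 + 33.12 = 240.8 kN/m.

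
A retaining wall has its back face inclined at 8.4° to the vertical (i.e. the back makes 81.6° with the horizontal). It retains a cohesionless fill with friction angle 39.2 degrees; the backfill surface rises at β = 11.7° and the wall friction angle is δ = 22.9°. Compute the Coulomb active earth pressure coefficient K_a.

K_a = sin²(α+φ) / [sin²α · sin(α−δ) · (1 + √{sin(φ+δ)sin(φ−β) / (sin(α−δ)sin(α+β))})²].
With α = 81.6°, φ = 39.2°, δ = 22.9°, β = 11.7°: K_a = 0.3083.

0.308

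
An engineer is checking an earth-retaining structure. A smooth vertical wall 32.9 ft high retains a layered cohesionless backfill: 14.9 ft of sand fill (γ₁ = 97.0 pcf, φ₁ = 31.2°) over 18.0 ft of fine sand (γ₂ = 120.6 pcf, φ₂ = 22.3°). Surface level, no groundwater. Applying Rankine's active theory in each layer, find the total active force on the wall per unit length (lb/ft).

23900 lb/ft

K_a1 = tan²(45°−31.2°/2) = 0.3175; K_a2 = tan²(45°−22.3°/2) = 0.4498.
Layer 1: σ at base = K_a1 γ₁ h₁ = 458.9 psf; P₁ = ½×458.9×14.9 = 3419.
Layer 2: σ_v at top = γ₁h₁ = 1445; σ_h top = K_a2×1445 = 650.2; σ_h base = K_a2×(1445+120.6×18.0) = 1627.
P₂ = ½(650.2+1627)×18.0 = 20490. Total P_a = 3419+20490 = 23910 lb/ft.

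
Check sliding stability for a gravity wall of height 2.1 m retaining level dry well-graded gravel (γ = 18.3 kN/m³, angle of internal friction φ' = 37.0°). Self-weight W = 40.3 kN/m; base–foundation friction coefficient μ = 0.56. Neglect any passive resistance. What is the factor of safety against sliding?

K_a = tan²(45° − 37.0°/2) = 0.2486.
P_a = ½K_aγH² = 0.5×0.2486×18.3×2.1² = 10.03 kN/m, acting at H/3 = 0.7000 m above the base.
FS_sliding = μW / P_a = 0.56×40.3 / 10.03 = 2.250.

2.25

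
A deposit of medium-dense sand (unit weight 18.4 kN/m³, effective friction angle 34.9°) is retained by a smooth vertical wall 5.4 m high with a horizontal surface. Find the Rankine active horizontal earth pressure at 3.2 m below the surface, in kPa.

16.0 kPa

K_a = (1 − sin φ)/(1 + sin φ) = 0.2721.
σ_h = K_a γ z = 0.2721 × 18.4 × 3.2 = 16.02 kPa.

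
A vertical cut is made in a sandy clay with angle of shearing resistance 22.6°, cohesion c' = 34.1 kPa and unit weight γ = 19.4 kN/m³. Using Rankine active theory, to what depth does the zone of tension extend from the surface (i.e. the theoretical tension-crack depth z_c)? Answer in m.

K_a = tan²(45° − 22.6°/2) = 0.4448; √K_a = 0.6669.
The active pressure is zero where K_a γ z = 2c√K_a, so z_c = 2c/(γ√K_a) = 2×34.1/(19.4×0.6669) = 5.271 m.

5.27 m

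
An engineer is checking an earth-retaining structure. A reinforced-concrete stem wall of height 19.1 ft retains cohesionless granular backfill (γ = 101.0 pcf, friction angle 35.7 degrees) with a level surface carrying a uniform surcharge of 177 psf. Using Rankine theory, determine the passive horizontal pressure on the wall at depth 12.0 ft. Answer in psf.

5280 psf

K_p = (1 + sin φ)/(1 − sin φ) = 3.802.
σ_v = γz + q = 101.0 × 12.0 + 177 = 1389 psf.
σ_h = K_p σ_v = 3.802 × 1389 = 5282 psf.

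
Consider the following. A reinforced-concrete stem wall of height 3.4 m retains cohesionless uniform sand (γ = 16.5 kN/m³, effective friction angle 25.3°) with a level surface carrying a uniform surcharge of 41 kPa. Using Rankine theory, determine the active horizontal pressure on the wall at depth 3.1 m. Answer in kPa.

37.0 kPa

K_a = (1 − sin φ)/(1 + sin φ) = 0.4012.
σ_v = γz + q = 16.5 × 3.1 + 41 = 92.15 kPa.
σ_h = K_a σ_v = 0.4012 × 92.15 = 36.97 kPa.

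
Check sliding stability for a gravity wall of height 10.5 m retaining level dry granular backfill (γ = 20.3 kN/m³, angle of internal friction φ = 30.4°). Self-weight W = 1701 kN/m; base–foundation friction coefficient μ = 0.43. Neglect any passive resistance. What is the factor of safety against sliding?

1.99

K_a = tan²(45° − 30.4°/2) = 0.3280.
P_a = ½K_aγH² = 0.5×0.3280×20.3×10.5² = 367.0 kN/m, acting at H/3 = 3.500 m above the base.
FS_sliding = μW / P_a = 0.43×1701 / 367.0 = 1.993.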